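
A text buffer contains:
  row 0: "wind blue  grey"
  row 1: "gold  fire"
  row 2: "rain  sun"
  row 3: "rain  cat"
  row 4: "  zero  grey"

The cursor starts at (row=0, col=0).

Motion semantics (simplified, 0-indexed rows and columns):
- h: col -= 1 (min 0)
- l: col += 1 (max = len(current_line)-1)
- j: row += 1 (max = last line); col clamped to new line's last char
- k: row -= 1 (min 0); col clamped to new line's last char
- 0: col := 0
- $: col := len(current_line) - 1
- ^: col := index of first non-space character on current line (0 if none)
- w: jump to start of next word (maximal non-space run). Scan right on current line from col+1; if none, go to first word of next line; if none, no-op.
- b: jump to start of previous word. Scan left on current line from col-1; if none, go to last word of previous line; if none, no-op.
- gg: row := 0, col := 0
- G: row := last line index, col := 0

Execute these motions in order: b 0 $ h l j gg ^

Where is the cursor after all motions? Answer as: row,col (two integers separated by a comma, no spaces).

After 1 (b): row=0 col=0 char='w'
After 2 (0): row=0 col=0 char='w'
After 3 ($): row=0 col=14 char='y'
After 4 (h): row=0 col=13 char='e'
After 5 (l): row=0 col=14 char='y'
After 6 (j): row=1 col=9 char='e'
After 7 (gg): row=0 col=0 char='w'
After 8 (^): row=0 col=0 char='w'

Answer: 0,0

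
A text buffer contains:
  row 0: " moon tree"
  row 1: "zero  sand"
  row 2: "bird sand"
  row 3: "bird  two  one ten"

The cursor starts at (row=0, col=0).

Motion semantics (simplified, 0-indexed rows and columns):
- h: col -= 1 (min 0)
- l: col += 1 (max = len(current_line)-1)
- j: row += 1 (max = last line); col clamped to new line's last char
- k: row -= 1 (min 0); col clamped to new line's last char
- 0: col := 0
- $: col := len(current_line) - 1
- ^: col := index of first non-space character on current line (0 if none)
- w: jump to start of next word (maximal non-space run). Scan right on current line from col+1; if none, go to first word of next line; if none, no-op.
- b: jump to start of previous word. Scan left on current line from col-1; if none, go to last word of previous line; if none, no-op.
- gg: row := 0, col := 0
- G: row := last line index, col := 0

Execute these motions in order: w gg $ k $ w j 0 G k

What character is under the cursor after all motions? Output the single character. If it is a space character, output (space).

After 1 (w): row=0 col=1 char='m'
After 2 (gg): row=0 col=0 char='_'
After 3 ($): row=0 col=9 char='e'
After 4 (k): row=0 col=9 char='e'
After 5 ($): row=0 col=9 char='e'
After 6 (w): row=1 col=0 char='z'
After 7 (j): row=2 col=0 char='b'
After 8 (0): row=2 col=0 char='b'
After 9 (G): row=3 col=0 char='b'
After 10 (k): row=2 col=0 char='b'

Answer: b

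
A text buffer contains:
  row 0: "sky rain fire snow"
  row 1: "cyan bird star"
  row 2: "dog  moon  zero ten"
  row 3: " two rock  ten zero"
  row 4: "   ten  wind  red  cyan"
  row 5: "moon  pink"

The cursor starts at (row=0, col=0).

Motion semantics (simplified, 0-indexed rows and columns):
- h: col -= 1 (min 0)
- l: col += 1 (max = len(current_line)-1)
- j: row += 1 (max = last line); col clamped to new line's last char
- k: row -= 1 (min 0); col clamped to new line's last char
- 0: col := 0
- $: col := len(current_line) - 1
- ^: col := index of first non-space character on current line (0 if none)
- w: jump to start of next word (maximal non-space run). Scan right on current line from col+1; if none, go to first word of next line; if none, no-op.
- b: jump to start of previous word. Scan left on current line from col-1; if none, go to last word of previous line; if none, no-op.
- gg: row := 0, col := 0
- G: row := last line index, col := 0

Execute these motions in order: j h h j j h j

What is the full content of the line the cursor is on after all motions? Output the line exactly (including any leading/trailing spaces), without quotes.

Answer:    ten  wind  red  cyan

Derivation:
After 1 (j): row=1 col=0 char='c'
After 2 (h): row=1 col=0 char='c'
After 3 (h): row=1 col=0 char='c'
After 4 (j): row=2 col=0 char='d'
After 5 (j): row=3 col=0 char='_'
After 6 (h): row=3 col=0 char='_'
After 7 (j): row=4 col=0 char='_'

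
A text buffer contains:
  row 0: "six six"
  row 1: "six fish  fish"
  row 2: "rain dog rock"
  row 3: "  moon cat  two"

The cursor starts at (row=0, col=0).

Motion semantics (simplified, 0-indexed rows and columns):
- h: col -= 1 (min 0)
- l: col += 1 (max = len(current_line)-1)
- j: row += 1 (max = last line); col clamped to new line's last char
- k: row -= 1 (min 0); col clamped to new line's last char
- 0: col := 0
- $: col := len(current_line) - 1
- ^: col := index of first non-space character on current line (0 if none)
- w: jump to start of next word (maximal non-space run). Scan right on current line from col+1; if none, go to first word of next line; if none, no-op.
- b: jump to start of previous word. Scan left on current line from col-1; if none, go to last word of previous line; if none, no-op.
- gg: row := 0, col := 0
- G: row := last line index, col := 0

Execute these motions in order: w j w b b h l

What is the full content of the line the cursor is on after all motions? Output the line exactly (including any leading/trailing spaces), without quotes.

Answer: six fish  fish

Derivation:
After 1 (w): row=0 col=4 char='s'
After 2 (j): row=1 col=4 char='f'
After 3 (w): row=1 col=10 char='f'
After 4 (b): row=1 col=4 char='f'
After 5 (b): row=1 col=0 char='s'
After 6 (h): row=1 col=0 char='s'
After 7 (l): row=1 col=1 char='i'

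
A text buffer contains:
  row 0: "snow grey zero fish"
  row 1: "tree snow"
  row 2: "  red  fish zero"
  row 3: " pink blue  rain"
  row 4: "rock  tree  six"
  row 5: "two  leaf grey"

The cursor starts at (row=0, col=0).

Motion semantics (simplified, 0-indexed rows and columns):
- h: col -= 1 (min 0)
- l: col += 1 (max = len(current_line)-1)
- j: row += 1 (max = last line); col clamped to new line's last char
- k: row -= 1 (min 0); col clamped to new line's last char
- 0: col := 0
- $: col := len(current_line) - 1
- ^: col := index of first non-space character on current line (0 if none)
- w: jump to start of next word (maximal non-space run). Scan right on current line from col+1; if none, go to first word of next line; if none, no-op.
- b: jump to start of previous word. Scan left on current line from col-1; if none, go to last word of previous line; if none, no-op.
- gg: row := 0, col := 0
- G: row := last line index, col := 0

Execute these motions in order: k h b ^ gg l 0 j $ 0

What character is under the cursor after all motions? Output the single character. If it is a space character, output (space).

After 1 (k): row=0 col=0 char='s'
After 2 (h): row=0 col=0 char='s'
After 3 (b): row=0 col=0 char='s'
After 4 (^): row=0 col=0 char='s'
After 5 (gg): row=0 col=0 char='s'
After 6 (l): row=0 col=1 char='n'
After 7 (0): row=0 col=0 char='s'
After 8 (j): row=1 col=0 char='t'
After 9 ($): row=1 col=8 char='w'
After 10 (0): row=1 col=0 char='t'

Answer: t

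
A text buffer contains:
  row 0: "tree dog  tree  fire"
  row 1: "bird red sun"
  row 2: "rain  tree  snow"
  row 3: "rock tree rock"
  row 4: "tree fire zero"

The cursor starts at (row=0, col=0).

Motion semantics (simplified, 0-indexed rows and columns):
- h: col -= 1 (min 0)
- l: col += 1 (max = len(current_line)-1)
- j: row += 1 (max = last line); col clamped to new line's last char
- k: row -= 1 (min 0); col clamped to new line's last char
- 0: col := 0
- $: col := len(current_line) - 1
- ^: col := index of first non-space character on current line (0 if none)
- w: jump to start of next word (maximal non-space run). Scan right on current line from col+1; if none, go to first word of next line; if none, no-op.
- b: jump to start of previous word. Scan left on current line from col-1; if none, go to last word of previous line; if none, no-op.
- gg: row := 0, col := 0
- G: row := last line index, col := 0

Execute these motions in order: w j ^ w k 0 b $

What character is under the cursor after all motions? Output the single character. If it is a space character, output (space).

After 1 (w): row=0 col=5 char='d'
After 2 (j): row=1 col=5 char='r'
After 3 (^): row=1 col=0 char='b'
After 4 (w): row=1 col=5 char='r'
After 5 (k): row=0 col=5 char='d'
After 6 (0): row=0 col=0 char='t'
After 7 (b): row=0 col=0 char='t'
After 8 ($): row=0 col=19 char='e'

Answer: e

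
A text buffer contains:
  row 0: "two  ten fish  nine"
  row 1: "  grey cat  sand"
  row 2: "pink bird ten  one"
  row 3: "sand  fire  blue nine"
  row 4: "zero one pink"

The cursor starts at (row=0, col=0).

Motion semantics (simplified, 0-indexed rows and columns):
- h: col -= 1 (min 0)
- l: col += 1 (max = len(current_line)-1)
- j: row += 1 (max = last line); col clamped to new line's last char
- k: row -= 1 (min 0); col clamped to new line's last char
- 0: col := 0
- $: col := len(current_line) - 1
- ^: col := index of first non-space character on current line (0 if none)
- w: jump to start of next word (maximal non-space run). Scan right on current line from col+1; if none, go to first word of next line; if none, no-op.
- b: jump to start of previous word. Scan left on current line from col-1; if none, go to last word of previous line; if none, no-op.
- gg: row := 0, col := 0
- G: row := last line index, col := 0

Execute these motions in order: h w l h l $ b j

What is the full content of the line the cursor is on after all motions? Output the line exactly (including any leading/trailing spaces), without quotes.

Answer:   grey cat  sand

Derivation:
After 1 (h): row=0 col=0 char='t'
After 2 (w): row=0 col=5 char='t'
After 3 (l): row=0 col=6 char='e'
After 4 (h): row=0 col=5 char='t'
After 5 (l): row=0 col=6 char='e'
After 6 ($): row=0 col=18 char='e'
After 7 (b): row=0 col=15 char='n'
After 8 (j): row=1 col=15 char='d'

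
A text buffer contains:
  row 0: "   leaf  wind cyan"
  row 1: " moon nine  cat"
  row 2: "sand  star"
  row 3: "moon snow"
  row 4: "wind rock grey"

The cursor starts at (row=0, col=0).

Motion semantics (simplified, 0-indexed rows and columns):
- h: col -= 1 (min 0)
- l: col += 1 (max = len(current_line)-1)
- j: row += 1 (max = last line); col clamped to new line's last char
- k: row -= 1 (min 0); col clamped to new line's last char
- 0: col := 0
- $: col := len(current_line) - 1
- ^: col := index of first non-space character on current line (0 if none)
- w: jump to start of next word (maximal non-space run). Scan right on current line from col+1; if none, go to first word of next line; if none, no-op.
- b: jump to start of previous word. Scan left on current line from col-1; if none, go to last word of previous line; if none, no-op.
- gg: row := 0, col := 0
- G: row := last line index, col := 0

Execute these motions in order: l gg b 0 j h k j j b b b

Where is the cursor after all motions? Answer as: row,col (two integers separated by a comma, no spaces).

Answer: 1,1

Derivation:
After 1 (l): row=0 col=1 char='_'
After 2 (gg): row=0 col=0 char='_'
After 3 (b): row=0 col=0 char='_'
After 4 (0): row=0 col=0 char='_'
After 5 (j): row=1 col=0 char='_'
After 6 (h): row=1 col=0 char='_'
After 7 (k): row=0 col=0 char='_'
After 8 (j): row=1 col=0 char='_'
After 9 (j): row=2 col=0 char='s'
After 10 (b): row=1 col=12 char='c'
After 11 (b): row=1 col=6 char='n'
After 12 (b): row=1 col=1 char='m'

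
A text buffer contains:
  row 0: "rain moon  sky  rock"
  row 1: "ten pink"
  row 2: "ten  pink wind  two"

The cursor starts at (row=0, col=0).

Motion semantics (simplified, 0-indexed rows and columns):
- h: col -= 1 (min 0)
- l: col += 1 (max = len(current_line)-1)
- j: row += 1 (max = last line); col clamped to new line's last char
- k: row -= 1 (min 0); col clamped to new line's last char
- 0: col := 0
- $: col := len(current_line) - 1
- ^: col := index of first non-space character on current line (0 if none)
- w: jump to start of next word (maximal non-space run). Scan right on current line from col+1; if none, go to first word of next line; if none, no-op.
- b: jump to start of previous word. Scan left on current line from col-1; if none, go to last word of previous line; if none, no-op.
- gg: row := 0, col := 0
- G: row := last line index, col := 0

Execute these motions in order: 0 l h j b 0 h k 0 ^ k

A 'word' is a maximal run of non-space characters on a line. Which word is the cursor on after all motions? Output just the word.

Answer: rain

Derivation:
After 1 (0): row=0 col=0 char='r'
After 2 (l): row=0 col=1 char='a'
After 3 (h): row=0 col=0 char='r'
After 4 (j): row=1 col=0 char='t'
After 5 (b): row=0 col=16 char='r'
After 6 (0): row=0 col=0 char='r'
After 7 (h): row=0 col=0 char='r'
After 8 (k): row=0 col=0 char='r'
After 9 (0): row=0 col=0 char='r'
After 10 (^): row=0 col=0 char='r'
After 11 (k): row=0 col=0 char='r'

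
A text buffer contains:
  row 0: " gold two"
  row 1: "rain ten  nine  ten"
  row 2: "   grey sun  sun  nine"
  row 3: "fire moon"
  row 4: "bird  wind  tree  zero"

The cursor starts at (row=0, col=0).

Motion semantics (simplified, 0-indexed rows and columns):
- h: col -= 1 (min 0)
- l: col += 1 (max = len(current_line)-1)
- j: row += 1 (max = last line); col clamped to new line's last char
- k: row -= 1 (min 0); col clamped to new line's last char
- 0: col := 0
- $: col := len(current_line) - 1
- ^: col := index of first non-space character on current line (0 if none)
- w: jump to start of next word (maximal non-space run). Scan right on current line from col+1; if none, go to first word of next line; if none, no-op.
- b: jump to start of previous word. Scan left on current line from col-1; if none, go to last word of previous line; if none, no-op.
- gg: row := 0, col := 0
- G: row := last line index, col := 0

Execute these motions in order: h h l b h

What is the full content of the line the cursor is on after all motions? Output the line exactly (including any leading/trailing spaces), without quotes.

Answer:  gold two

Derivation:
After 1 (h): row=0 col=0 char='_'
After 2 (h): row=0 col=0 char='_'
After 3 (l): row=0 col=1 char='g'
After 4 (b): row=0 col=1 char='g'
After 5 (h): row=0 col=0 char='_'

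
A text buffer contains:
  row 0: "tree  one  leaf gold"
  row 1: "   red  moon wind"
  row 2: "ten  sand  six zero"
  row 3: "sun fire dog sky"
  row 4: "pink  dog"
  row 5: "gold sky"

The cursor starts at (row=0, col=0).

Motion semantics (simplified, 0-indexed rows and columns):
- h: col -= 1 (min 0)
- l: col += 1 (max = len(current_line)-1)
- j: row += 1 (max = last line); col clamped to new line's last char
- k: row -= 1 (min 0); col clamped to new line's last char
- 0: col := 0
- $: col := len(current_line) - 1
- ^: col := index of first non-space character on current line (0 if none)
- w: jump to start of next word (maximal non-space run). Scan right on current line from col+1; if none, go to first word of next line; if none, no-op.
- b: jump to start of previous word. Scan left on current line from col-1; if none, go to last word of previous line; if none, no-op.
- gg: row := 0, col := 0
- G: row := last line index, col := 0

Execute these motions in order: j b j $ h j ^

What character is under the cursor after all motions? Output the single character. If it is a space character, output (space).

After 1 (j): row=1 col=0 char='_'
After 2 (b): row=0 col=16 char='g'
After 3 (j): row=1 col=16 char='d'
After 4 ($): row=1 col=16 char='d'
After 5 (h): row=1 col=15 char='n'
After 6 (j): row=2 col=15 char='z'
After 7 (^): row=2 col=0 char='t'

Answer: t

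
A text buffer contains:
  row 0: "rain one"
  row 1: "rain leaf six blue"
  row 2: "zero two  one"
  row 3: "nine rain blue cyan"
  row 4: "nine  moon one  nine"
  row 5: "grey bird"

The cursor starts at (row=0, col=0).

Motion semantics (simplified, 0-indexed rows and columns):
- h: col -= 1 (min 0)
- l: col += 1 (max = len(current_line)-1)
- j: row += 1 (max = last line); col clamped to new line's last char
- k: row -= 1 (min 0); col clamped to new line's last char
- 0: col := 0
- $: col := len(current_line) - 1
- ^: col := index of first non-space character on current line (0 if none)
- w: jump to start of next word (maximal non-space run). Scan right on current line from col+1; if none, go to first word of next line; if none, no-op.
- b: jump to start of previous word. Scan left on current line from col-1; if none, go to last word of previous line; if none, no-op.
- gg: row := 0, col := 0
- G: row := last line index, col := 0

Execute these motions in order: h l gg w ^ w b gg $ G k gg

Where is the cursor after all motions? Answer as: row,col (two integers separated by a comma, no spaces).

After 1 (h): row=0 col=0 char='r'
After 2 (l): row=0 col=1 char='a'
After 3 (gg): row=0 col=0 char='r'
After 4 (w): row=0 col=5 char='o'
After 5 (^): row=0 col=0 char='r'
After 6 (w): row=0 col=5 char='o'
After 7 (b): row=0 col=0 char='r'
After 8 (gg): row=0 col=0 char='r'
After 9 ($): row=0 col=7 char='e'
After 10 (G): row=5 col=0 char='g'
After 11 (k): row=4 col=0 char='n'
After 12 (gg): row=0 col=0 char='r'

Answer: 0,0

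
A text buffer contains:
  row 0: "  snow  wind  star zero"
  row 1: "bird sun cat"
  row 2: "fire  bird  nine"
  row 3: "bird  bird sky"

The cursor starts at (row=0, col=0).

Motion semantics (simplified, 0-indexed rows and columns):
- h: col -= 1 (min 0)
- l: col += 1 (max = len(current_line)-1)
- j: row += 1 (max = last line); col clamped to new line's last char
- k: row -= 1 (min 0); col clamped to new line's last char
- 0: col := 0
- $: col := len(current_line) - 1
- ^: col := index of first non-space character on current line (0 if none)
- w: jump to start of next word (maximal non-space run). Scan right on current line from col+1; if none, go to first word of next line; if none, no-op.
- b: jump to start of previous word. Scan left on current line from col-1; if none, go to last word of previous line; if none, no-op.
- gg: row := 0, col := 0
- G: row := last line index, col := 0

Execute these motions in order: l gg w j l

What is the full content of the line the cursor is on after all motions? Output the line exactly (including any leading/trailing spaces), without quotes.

Answer: bird sun cat

Derivation:
After 1 (l): row=0 col=1 char='_'
After 2 (gg): row=0 col=0 char='_'
After 3 (w): row=0 col=2 char='s'
After 4 (j): row=1 col=2 char='r'
After 5 (l): row=1 col=3 char='d'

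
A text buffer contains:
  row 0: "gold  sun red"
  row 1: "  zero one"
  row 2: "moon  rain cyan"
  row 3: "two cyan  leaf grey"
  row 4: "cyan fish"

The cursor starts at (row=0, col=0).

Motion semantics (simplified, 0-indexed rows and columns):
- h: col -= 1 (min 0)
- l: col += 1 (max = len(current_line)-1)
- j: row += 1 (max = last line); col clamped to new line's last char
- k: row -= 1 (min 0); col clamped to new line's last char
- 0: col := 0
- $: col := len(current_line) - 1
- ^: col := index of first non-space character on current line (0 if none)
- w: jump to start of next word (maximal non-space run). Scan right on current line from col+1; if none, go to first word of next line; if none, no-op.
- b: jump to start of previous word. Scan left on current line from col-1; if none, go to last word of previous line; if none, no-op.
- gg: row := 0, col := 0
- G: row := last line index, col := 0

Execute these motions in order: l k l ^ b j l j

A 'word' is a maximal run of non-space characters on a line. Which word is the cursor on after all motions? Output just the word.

After 1 (l): row=0 col=1 char='o'
After 2 (k): row=0 col=1 char='o'
After 3 (l): row=0 col=2 char='l'
After 4 (^): row=0 col=0 char='g'
After 5 (b): row=0 col=0 char='g'
After 6 (j): row=1 col=0 char='_'
After 7 (l): row=1 col=1 char='_'
After 8 (j): row=2 col=1 char='o'

Answer: moon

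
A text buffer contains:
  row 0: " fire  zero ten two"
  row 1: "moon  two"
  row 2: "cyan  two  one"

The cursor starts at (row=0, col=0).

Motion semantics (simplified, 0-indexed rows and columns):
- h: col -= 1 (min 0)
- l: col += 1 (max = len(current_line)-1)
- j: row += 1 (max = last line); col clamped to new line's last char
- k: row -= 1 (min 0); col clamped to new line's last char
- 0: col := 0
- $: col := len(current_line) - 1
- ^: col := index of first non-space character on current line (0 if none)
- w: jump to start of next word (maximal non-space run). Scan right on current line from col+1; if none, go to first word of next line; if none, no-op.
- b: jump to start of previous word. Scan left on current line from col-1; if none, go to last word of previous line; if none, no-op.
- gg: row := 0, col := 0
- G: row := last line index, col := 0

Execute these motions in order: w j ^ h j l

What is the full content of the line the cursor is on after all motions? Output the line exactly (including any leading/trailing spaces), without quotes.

Answer: cyan  two  one

Derivation:
After 1 (w): row=0 col=1 char='f'
After 2 (j): row=1 col=1 char='o'
After 3 (^): row=1 col=0 char='m'
After 4 (h): row=1 col=0 char='m'
After 5 (j): row=2 col=0 char='c'
After 6 (l): row=2 col=1 char='y'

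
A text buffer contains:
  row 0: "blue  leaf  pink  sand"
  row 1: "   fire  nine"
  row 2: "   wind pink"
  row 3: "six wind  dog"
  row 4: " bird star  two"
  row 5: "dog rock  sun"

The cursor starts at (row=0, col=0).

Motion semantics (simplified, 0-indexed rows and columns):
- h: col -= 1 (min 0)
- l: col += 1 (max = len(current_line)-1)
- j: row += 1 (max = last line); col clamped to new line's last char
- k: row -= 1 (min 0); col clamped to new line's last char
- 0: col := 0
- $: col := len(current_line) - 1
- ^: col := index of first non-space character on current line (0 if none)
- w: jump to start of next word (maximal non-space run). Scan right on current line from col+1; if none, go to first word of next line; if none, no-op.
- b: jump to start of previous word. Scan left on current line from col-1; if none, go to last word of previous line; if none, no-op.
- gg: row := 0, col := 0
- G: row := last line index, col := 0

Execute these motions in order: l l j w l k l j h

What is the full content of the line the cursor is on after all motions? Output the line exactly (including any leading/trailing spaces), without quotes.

After 1 (l): row=0 col=1 char='l'
After 2 (l): row=0 col=2 char='u'
After 3 (j): row=1 col=2 char='_'
After 4 (w): row=1 col=3 char='f'
After 5 (l): row=1 col=4 char='i'
After 6 (k): row=0 col=4 char='_'
After 7 (l): row=0 col=5 char='_'
After 8 (j): row=1 col=5 char='r'
After 9 (h): row=1 col=4 char='i'

Answer:    fire  nine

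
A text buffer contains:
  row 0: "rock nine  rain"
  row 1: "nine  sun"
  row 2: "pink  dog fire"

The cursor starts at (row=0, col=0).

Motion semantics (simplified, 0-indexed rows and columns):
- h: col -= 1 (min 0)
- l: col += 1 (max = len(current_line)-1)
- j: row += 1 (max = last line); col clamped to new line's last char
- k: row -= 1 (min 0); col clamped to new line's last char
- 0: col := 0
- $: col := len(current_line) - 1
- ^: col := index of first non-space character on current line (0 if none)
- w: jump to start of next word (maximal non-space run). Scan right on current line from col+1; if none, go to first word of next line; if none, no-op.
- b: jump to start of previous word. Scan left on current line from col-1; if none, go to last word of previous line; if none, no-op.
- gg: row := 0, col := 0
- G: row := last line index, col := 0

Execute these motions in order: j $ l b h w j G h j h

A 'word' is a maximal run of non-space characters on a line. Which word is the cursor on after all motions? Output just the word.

Answer: pink

Derivation:
After 1 (j): row=1 col=0 char='n'
After 2 ($): row=1 col=8 char='n'
After 3 (l): row=1 col=8 char='n'
After 4 (b): row=1 col=6 char='s'
After 5 (h): row=1 col=5 char='_'
After 6 (w): row=1 col=6 char='s'
After 7 (j): row=2 col=6 char='d'
After 8 (G): row=2 col=0 char='p'
After 9 (h): row=2 col=0 char='p'
After 10 (j): row=2 col=0 char='p'
After 11 (h): row=2 col=0 char='p'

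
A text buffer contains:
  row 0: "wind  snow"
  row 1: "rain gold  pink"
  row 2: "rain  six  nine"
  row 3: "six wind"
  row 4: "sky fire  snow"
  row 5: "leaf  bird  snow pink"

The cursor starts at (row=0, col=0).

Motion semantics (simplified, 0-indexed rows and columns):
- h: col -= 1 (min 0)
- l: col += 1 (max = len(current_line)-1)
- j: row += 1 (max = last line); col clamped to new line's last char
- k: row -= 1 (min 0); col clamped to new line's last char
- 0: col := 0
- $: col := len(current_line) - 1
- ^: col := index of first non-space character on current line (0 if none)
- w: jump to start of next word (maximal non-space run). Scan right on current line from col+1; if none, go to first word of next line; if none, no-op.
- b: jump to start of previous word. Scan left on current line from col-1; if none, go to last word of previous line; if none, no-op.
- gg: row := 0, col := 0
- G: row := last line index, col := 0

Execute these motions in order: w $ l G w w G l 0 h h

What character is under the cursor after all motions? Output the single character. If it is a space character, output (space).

After 1 (w): row=0 col=6 char='s'
After 2 ($): row=0 col=9 char='w'
After 3 (l): row=0 col=9 char='w'
After 4 (G): row=5 col=0 char='l'
After 5 (w): row=5 col=6 char='b'
After 6 (w): row=5 col=12 char='s'
After 7 (G): row=5 col=0 char='l'
After 8 (l): row=5 col=1 char='e'
After 9 (0): row=5 col=0 char='l'
After 10 (h): row=5 col=0 char='l'
After 11 (h): row=5 col=0 char='l'

Answer: l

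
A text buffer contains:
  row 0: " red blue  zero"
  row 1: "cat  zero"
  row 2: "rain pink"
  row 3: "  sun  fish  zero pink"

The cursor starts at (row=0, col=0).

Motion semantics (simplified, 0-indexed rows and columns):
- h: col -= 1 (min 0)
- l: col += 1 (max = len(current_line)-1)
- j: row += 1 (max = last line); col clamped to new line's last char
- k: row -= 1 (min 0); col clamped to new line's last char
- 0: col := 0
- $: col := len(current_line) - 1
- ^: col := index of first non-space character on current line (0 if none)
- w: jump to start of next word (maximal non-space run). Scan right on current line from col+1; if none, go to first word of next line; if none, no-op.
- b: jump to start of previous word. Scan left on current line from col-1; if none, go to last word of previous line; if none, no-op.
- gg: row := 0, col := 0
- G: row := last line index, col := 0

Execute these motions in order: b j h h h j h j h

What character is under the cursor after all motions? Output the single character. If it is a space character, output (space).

Answer: (space)

Derivation:
After 1 (b): row=0 col=0 char='_'
After 2 (j): row=1 col=0 char='c'
After 3 (h): row=1 col=0 char='c'
After 4 (h): row=1 col=0 char='c'
After 5 (h): row=1 col=0 char='c'
After 6 (j): row=2 col=0 char='r'
After 7 (h): row=2 col=0 char='r'
After 8 (j): row=3 col=0 char='_'
After 9 (h): row=3 col=0 char='_'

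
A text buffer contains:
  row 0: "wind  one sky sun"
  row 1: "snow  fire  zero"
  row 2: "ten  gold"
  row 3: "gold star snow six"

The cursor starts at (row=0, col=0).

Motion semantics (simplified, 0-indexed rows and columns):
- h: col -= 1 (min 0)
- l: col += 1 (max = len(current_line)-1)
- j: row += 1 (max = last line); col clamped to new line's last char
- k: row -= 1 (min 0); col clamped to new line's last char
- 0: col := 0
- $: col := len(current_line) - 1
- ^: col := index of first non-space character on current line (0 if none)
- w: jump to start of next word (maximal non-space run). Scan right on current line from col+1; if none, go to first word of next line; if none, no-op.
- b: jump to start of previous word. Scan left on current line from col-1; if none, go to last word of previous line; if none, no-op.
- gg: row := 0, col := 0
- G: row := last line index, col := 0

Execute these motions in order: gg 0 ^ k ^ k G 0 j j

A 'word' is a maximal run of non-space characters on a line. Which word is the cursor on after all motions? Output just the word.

After 1 (gg): row=0 col=0 char='w'
After 2 (0): row=0 col=0 char='w'
After 3 (^): row=0 col=0 char='w'
After 4 (k): row=0 col=0 char='w'
After 5 (^): row=0 col=0 char='w'
After 6 (k): row=0 col=0 char='w'
After 7 (G): row=3 col=0 char='g'
After 8 (0): row=3 col=0 char='g'
After 9 (j): row=3 col=0 char='g'
After 10 (j): row=3 col=0 char='g'

Answer: gold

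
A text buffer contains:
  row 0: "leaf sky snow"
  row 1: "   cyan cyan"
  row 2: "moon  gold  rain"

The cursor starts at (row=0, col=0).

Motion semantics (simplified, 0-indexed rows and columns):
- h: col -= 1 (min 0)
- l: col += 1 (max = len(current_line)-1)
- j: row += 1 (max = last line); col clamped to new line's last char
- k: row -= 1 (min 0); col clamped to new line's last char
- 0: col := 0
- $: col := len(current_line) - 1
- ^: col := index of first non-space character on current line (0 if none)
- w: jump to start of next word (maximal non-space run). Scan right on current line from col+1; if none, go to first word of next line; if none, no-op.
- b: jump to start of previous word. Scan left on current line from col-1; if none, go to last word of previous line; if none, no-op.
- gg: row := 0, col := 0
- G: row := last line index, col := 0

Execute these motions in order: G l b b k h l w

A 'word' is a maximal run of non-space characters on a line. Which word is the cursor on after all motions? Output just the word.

Answer: snow

Derivation:
After 1 (G): row=2 col=0 char='m'
After 2 (l): row=2 col=1 char='o'
After 3 (b): row=2 col=0 char='m'
After 4 (b): row=1 col=8 char='c'
After 5 (k): row=0 col=8 char='_'
After 6 (h): row=0 col=7 char='y'
After 7 (l): row=0 col=8 char='_'
After 8 (w): row=0 col=9 char='s'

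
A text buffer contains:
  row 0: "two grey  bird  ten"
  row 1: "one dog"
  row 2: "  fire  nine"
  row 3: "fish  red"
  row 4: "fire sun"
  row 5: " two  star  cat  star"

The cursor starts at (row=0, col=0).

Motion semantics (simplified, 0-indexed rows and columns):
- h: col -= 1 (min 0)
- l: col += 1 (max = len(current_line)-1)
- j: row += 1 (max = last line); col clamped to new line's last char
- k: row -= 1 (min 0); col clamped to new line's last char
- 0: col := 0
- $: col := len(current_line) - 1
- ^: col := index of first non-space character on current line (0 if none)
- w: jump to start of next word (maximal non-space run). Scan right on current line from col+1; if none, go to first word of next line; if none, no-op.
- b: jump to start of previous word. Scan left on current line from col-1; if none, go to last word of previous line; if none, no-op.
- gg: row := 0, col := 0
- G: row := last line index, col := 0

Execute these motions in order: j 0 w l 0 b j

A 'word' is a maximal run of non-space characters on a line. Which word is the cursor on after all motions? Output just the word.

After 1 (j): row=1 col=0 char='o'
After 2 (0): row=1 col=0 char='o'
After 3 (w): row=1 col=4 char='d'
After 4 (l): row=1 col=5 char='o'
After 5 (0): row=1 col=0 char='o'
After 6 (b): row=0 col=16 char='t'
After 7 (j): row=1 col=6 char='g'

Answer: dog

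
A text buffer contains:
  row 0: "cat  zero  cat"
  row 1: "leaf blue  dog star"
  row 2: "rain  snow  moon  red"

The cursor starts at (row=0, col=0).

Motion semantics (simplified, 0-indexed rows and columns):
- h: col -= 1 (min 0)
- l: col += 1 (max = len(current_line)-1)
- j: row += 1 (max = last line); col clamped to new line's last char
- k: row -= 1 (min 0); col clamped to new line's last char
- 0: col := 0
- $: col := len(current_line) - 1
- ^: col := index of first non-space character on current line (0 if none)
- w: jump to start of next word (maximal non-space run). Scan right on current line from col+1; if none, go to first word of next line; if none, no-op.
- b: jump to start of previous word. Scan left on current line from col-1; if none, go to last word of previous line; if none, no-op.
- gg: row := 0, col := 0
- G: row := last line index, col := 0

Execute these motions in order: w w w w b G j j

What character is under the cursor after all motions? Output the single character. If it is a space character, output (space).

Answer: r

Derivation:
After 1 (w): row=0 col=5 char='z'
After 2 (w): row=0 col=11 char='c'
After 3 (w): row=1 col=0 char='l'
After 4 (w): row=1 col=5 char='b'
After 5 (b): row=1 col=0 char='l'
After 6 (G): row=2 col=0 char='r'
After 7 (j): row=2 col=0 char='r'
After 8 (j): row=2 col=0 char='r'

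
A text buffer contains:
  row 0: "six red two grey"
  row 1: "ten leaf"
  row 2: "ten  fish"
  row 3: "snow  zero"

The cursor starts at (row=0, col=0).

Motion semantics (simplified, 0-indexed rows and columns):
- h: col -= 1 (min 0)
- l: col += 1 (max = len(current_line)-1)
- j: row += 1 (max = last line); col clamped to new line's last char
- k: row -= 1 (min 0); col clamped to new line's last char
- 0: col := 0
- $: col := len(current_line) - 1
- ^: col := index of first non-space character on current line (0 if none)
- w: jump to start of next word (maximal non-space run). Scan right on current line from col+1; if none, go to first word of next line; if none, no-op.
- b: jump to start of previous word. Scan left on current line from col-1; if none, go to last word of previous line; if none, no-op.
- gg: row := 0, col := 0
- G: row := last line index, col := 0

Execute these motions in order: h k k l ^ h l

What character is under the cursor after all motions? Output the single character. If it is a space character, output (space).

Answer: i

Derivation:
After 1 (h): row=0 col=0 char='s'
After 2 (k): row=0 col=0 char='s'
After 3 (k): row=0 col=0 char='s'
After 4 (l): row=0 col=1 char='i'
After 5 (^): row=0 col=0 char='s'
After 6 (h): row=0 col=0 char='s'
After 7 (l): row=0 col=1 char='i'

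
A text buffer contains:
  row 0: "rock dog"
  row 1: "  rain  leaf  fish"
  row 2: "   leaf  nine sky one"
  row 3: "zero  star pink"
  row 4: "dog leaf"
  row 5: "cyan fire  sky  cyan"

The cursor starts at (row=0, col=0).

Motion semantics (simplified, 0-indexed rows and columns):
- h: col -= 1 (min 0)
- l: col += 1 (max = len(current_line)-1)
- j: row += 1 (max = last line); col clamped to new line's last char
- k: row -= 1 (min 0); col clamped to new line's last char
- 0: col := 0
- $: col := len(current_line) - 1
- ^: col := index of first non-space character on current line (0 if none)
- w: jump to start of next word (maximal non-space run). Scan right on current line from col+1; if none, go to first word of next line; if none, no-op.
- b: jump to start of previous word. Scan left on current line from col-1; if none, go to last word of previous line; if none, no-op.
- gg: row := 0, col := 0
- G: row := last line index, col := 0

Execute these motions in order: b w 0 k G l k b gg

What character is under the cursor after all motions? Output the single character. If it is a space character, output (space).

Answer: r

Derivation:
After 1 (b): row=0 col=0 char='r'
After 2 (w): row=0 col=5 char='d'
After 3 (0): row=0 col=0 char='r'
After 4 (k): row=0 col=0 char='r'
After 5 (G): row=5 col=0 char='c'
After 6 (l): row=5 col=1 char='y'
After 7 (k): row=4 col=1 char='o'
After 8 (b): row=4 col=0 char='d'
After 9 (gg): row=0 col=0 char='r'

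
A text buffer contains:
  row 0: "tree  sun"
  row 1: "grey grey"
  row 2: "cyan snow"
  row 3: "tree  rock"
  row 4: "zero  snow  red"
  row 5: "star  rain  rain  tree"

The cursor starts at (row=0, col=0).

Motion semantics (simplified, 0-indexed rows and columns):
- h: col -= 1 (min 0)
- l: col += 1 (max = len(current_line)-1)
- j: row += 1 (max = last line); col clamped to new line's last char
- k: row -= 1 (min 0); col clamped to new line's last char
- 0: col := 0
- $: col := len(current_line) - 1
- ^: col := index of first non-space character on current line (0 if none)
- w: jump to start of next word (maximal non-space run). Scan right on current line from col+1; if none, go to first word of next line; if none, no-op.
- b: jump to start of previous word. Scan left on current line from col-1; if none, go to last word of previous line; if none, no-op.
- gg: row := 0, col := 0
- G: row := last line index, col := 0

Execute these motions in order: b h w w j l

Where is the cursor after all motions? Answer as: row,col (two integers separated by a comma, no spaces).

Answer: 2,1

Derivation:
After 1 (b): row=0 col=0 char='t'
After 2 (h): row=0 col=0 char='t'
After 3 (w): row=0 col=6 char='s'
After 4 (w): row=1 col=0 char='g'
After 5 (j): row=2 col=0 char='c'
After 6 (l): row=2 col=1 char='y'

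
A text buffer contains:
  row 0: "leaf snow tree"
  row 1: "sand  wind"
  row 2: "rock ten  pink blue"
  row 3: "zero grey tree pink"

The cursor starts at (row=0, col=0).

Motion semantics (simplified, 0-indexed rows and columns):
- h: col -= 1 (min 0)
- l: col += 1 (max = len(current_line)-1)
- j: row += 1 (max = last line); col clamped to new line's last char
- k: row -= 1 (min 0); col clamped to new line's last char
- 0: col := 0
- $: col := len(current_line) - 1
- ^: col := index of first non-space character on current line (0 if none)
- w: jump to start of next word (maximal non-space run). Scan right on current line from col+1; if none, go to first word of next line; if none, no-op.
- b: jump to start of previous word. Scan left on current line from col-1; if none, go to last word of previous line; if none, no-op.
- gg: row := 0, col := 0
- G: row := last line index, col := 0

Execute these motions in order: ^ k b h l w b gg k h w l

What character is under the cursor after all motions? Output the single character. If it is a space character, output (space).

Answer: n

Derivation:
After 1 (^): row=0 col=0 char='l'
After 2 (k): row=0 col=0 char='l'
After 3 (b): row=0 col=0 char='l'
After 4 (h): row=0 col=0 char='l'
After 5 (l): row=0 col=1 char='e'
After 6 (w): row=0 col=5 char='s'
After 7 (b): row=0 col=0 char='l'
After 8 (gg): row=0 col=0 char='l'
After 9 (k): row=0 col=0 char='l'
After 10 (h): row=0 col=0 char='l'
After 11 (w): row=0 col=5 char='s'
After 12 (l): row=0 col=6 char='n'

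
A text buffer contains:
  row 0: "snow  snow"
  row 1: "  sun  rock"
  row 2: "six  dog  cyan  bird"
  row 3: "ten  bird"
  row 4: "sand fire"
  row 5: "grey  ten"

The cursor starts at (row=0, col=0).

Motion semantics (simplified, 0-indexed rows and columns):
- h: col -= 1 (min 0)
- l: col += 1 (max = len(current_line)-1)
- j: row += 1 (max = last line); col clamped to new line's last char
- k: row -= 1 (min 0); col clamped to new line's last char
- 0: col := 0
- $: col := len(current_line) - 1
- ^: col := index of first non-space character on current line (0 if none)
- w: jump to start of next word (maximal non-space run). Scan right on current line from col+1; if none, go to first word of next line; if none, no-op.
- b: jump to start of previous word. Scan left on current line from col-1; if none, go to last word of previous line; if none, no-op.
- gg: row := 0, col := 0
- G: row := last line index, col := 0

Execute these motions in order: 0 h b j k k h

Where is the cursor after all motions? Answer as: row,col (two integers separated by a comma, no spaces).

After 1 (0): row=0 col=0 char='s'
After 2 (h): row=0 col=0 char='s'
After 3 (b): row=0 col=0 char='s'
After 4 (j): row=1 col=0 char='_'
After 5 (k): row=0 col=0 char='s'
After 6 (k): row=0 col=0 char='s'
After 7 (h): row=0 col=0 char='s'

Answer: 0,0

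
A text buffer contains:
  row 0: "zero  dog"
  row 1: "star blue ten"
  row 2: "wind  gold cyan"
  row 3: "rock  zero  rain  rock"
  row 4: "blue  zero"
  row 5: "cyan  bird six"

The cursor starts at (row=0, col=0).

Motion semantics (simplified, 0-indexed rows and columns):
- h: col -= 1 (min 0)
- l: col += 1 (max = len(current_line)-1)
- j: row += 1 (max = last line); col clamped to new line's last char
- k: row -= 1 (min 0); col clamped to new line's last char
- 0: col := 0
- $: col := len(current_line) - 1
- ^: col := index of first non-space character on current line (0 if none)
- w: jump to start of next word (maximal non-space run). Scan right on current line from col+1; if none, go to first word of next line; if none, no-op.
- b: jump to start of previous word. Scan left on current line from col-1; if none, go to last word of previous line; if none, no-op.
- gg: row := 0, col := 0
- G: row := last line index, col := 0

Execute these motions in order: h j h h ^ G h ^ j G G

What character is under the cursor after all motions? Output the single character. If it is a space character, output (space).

Answer: c

Derivation:
After 1 (h): row=0 col=0 char='z'
After 2 (j): row=1 col=0 char='s'
After 3 (h): row=1 col=0 char='s'
After 4 (h): row=1 col=0 char='s'
After 5 (^): row=1 col=0 char='s'
After 6 (G): row=5 col=0 char='c'
After 7 (h): row=5 col=0 char='c'
After 8 (^): row=5 col=0 char='c'
After 9 (j): row=5 col=0 char='c'
After 10 (G): row=5 col=0 char='c'
After 11 (G): row=5 col=0 char='c'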